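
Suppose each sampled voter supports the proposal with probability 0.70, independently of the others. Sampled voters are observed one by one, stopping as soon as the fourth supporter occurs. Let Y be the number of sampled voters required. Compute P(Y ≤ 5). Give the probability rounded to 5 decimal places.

Finishing within 5 sampled voters ⇔ at least 4 successes in the first 5. With X ~ Binomial(5, 0.70), P(Y ≤ 5) = 1 − P(X ≤ 3).
  k=0: C(5,0)·0.70^0·0.30^5 = 0.0024300
  k=1: C(5,1)·0.70^1·0.30^4 = 0.0283500
  k=2: C(5,2)·0.70^2·0.30^3 = 0.1323000
  k=3: C(5,3)·0.70^3·0.30^2 = 0.3087000
1 − 0.4717800 = 0.5282200

0.52822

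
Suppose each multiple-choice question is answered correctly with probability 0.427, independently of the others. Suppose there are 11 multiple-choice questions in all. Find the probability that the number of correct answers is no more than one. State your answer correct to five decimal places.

0.02011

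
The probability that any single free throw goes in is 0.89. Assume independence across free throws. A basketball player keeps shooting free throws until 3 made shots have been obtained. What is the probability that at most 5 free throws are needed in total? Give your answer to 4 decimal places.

0.9888

Finishing within 5 free throws ⇔ at least 3 successes in the first 5. With X ~ Binomial(5, 0.89), P(Y ≤ 5) = 1 − P(X ≤ 2).
  k=0: C(5,0)·0.89^0·0.11^5 = 0.000016
  k=1: C(5,1)·0.89^1·0.11^4 = 0.000652
  k=2: C(5,2)·0.89^2·0.11^3 = 0.010543
1 − 0.011210 = 0.988790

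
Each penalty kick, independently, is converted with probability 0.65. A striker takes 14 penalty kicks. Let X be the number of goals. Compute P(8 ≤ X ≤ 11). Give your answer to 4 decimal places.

0.7325

X ~ Binomial(14, 0.65); P(8 ≤ X ≤ 11) = Σ C(14,k) p^k (1−p)^(14−k) over k:
  k=8: C(14,8)·0.65^8·0.35^6 = 0.175902
  k=9: C(14,9)·0.65^9·0.35^5 = 0.217783
  k=10: C(14,10)·0.65^10·0.35^4 = 0.202227
  k=11: C(14,11)·0.65^11·0.35^3 = 0.136569
Total = 0.732482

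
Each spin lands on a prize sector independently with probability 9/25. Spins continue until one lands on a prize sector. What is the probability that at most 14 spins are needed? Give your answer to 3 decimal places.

0.998

Y = number of spins to the first success; geometric, p = 0.36.
P(Y ≤ 14) = 1 − (1−p)^14 = 1 − 0.00193 = 0.99807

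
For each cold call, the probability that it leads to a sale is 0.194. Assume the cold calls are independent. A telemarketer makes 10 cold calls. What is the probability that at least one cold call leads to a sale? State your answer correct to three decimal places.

P(at least one) = 1 − P(none) = 1 − (1 − 0.194)^10
= 1 − 0.11570 = 0.88430

0.884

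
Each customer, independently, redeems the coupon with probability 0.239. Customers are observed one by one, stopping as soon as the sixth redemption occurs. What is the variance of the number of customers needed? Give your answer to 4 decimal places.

79.9356

Y = total customers until the sixth success; negative binomial with r=6, p=0.239.
Var(Y) = r(1−p)/p² = 6·0.761 / 0.239² = 79.935575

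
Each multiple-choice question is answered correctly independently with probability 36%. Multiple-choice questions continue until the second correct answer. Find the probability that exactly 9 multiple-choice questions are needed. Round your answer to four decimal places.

Y = trial on which the second success occurs; negative binomial, r=2, p=0.36.
P(Y=9) = C(8,1) · p^2 · (1−p)^7
= 8 · 0.1296 · 0.04398 = 0.045599

0.0456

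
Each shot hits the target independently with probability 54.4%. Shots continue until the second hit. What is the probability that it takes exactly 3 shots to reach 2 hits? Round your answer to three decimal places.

0.270

Y = trial on which the second success occurs; negative binomial, r=2, p=0.544.
P(Y=3) = C(2,1) · p^2 · (1−p)^1
= 2 · 0.29594 · 0.456 = 0.26989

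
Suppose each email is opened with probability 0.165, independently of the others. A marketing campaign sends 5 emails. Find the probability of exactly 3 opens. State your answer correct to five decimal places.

0.03132

X ~ Binomial(n=5, p=0.165).
P(X=3) = C(5,3) · p^3 · (1−p)^2
= 10 · 0.0044921 · 0.69722 = 0.0313202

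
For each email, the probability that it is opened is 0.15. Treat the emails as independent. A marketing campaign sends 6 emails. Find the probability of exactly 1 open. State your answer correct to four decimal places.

0.3993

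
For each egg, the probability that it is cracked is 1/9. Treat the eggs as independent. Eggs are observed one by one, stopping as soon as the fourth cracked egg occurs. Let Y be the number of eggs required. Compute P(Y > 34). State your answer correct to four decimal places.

Needing more than 34 eggs ⇔ fewer than 4 successes in the first 34. With X ~ Binomial(34, 0.111111), P(Y > 34) = P(X ≤ 3).
  k=0: C(34,0)·0.111111^0·0.888889^34 = 0.018231
  k=1: C(34,1)·0.111111^1·0.888889^33 = 0.077482
  k=2: C(34,2)·0.111111^2·0.888889^32 = 0.159807
  k=3: C(34,3)·0.111111^3·0.888889^31 = 0.213077
P(X ≤ 3) = 0.468598

0.4686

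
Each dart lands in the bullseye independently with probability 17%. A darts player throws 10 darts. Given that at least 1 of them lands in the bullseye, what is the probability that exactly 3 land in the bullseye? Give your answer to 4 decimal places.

X ~ Binomial(10, 0.17). Want P(X=3 | X≥1) = P(X=3) / P(X≥1).
P(X=3) = C(10,3)·0.17^3·0.83^7 = 0.159983
P(X≥1) = 1 − 0.155160 = 0.844840
Ratio = 0.159983 / 0.844840 = 0.189365

0.1894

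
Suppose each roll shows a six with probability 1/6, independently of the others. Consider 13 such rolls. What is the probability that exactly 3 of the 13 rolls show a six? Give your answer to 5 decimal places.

0.21385

X ~ Binomial(n=13, p=0.166667).
P(X=3) = C(13,3) · p^3 · (1−p)^10
= 286 · 0.0046296 · 0.16151 = 0.2138454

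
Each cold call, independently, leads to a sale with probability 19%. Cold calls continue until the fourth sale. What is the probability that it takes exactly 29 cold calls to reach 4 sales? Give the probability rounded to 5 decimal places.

0.02200

Y = trial on which the fourth success occurs; negative binomial, r=4, p=0.19.
P(Y=29) = C(28,3) · p^4 · (1−p)^25
= 3276 · 0.0013032 · 0.0051538 = 0.0220031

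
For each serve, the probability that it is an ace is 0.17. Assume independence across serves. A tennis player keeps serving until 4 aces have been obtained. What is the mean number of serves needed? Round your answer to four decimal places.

23.5294

Y = total serves until the fourth success; negative binomial with r=4, p=0.17.
E[Y] = r / p = 4 / 0.17 = 23.529412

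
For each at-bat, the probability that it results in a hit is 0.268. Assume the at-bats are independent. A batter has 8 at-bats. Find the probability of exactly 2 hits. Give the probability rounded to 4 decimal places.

0.3094

X ~ Binomial(n=8, p=0.268).
P(X=2) = C(8,2) · p^2 · (1−p)^6
= 28 · 0.071824 · 0.15384 = 0.309381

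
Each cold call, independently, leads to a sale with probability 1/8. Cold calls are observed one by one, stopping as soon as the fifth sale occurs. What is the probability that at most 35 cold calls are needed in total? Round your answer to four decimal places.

0.4487

Finishing within 35 cold calls ⇔ at least 5 successes in the first 35. With X ~ Binomial(35, 0.125), P(Y ≤ 35) = 1 − P(X ≤ 4).
  k=0: C(35,0)·0.125^0·0.875^35 = 0.009339
  k=1: C(35,1)·0.125^1·0.875^34 = 0.046693
  k=2: C(35,2)·0.125^2·0.875^33 = 0.113397
  k=3: C(35,3)·0.125^3·0.875^32 = 0.178196
  k=4: C(35,4)·0.125^4·0.875^31 = 0.203652
1 − 0.551277 = 0.448723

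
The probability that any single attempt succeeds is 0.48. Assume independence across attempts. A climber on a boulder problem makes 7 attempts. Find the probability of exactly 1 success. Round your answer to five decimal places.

0.06643

X ~ Binomial(n=7, p=0.48).
P(X=1) = C(7,1) · p^1 · (1−p)^6
= 7 · 0.48 · 0.019771 = 0.0664292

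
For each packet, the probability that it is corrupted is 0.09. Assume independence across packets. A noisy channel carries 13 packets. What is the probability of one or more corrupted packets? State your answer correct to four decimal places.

0.7065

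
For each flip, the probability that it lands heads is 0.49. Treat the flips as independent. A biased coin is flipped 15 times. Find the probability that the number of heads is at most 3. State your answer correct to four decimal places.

0.0212

X ~ Binomial(15, 0.49); P(X ≤ 3) = Σ C(15,k) p^k (1−p)^(15−k) over k:
  k=0: C(15,0)·0.49^0·0.51^15 = 0.000041
  k=1: C(15,1)·0.49^1·0.51^14 = 0.000592
  k=2: C(15,2)·0.49^2·0.51^13 = 0.003981
  k=3: C(15,3)·0.49^3·0.51^12 = 0.016575
Total = 0.021189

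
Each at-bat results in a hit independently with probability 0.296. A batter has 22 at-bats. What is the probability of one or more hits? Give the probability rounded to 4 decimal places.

P(at least one) = 1 − P(none) = 1 − (1 − 0.296)^22
= 1 − 0.000443 = 0.999557

0.9996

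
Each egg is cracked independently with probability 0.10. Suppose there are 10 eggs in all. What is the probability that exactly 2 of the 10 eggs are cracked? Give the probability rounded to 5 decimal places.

0.19371

X ~ Binomial(n=10, p=0.10).
P(X=2) = C(10,2) · p^2 · (1−p)^8
= 45 · 0.01 · 0.43047 = 0.1937102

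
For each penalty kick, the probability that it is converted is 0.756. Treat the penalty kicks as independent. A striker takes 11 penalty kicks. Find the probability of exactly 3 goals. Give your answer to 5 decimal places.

0.00090

X ~ Binomial(n=11, p=0.756).
P(X=3) = C(11,3) · p^3 · (1−p)^8
= 165 · 0.43208 · 1.2564e-05 = 0.0008957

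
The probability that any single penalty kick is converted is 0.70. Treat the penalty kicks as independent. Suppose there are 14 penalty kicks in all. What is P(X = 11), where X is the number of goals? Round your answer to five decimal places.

0.19433

X ~ Binomial(n=14, p=0.70).
P(X=11) = C(14,11) · p^11 · (1−p)^3
= 364 · 0.019773 · 0.027 = 0.1943317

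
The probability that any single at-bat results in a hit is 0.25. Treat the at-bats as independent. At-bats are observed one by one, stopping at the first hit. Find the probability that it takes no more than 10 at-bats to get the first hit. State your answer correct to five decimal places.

0.94369

Y = number of at-bats to the first success; geometric, p = 0.25.
P(Y ≤ 10) = 1 − (1−p)^10 = 1 − 0.0563135 = 0.9436865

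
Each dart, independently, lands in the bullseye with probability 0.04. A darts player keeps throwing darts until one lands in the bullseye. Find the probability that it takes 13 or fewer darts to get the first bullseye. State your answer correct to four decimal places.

Y = number of darts to the first success; geometric, p = 0.04.
P(Y ≤ 13) = 1 − (1−p)^13 = 1 − 0.588201 = 0.411799

0.4118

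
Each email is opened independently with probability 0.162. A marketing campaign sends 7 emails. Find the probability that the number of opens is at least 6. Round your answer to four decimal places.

X ~ Binomial(7, 0.162); P(X ≥ 6) = Σ C(7,k) p^k (1−p)^(7−k) over k:
  k=6: C(7,6)·0.162^6·0.838^1 = 0.000106
  k=7: C(7,7)·0.162^7·0.838^0 = 0.000003
Total = 0.000109

0.0001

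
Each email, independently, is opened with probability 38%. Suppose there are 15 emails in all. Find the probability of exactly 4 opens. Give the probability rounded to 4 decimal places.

X ~ Binomial(n=15, p=0.38).
P(X=4) = C(15,4) · p^4 · (1−p)^11
= 1365 · 0.020851 · 0.0052037 = 0.148107

0.1481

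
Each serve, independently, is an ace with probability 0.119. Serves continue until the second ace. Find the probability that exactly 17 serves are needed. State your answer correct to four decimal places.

0.0339

Y = trial on which the second success occurs; negative binomial, r=2, p=0.119.
P(Y=17) = C(16,1) · p^2 · (1−p)^15
= 16 · 0.014161 · 0.1495 = 0.033873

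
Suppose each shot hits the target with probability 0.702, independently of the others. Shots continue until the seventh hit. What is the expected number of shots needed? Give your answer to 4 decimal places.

Y = total shots until the seventh success; negative binomial with r=7, p=0.702.
E[Y] = r / p = 7 / 0.702 = 9.971510

9.9715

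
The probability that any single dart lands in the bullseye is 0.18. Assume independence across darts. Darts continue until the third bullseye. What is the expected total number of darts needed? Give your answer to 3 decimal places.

Y = total darts until the third success; negative binomial with r=3, p=0.18.
E[Y] = r / p = 3 / 0.18 = 16.66667

16.667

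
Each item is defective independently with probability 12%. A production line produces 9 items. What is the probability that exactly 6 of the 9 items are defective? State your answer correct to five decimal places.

X ~ Binomial(n=9, p=0.12).
P(X=6) = C(9,6) · p^6 · (1−p)^3
= 84 · 2.986e-06 · 0.68147 = 0.0001709

0.00017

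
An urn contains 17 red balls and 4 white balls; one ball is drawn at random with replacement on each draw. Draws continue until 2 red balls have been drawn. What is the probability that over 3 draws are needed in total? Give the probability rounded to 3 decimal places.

0.095

Needing more than 3 draws ⇔ fewer than 2 successes in the first 3. With X ~ Binomial(3, 0.809524), P(Y > 3) = P(X ≤ 1).
  k=0: C(3,0)·0.809524^0·0.190476^3 = 0.00691
  k=1: C(3,1)·0.809524^1·0.190476^2 = 0.08811
P(X ≤ 1) = 0.09502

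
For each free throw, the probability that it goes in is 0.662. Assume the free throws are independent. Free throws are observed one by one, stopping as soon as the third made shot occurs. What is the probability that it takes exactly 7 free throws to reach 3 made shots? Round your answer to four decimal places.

0.0568

Y = trial on which the third success occurs; negative binomial, r=3, p=0.662.
P(Y=7) = C(6,2) · p^3 · (1−p)^4
= 15 · 0.29012 · 0.013052 = 0.056798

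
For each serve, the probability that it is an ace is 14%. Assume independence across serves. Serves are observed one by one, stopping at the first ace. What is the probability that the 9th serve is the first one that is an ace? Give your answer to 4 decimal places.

0.0419

Geometric (trials to first success), p = 0.14.
P(Y = 9) = (1−p)^8 · p = 0.29922 · 0.14 = 0.041891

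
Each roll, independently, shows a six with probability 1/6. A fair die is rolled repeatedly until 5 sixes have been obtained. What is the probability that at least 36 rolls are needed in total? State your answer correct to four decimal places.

0.2843

Needing more than 35 rolls ⇔ fewer than 5 successes in the first 35. With X ~ Binomial(35, 0.166667), P(Y > 35) = P(X ≤ 4).
  k=0: C(35,0)·0.166667^0·0.833333^35 = 0.001693
  k=1: C(35,1)·0.166667^1·0.833333^34 = 0.011851
  k=2: C(35,2)·0.166667^2·0.833333^33 = 0.040293
  k=3: C(35,3)·0.166667^3·0.833333^32 = 0.088645
  k=4: C(35,4)·0.166667^4·0.833333^31 = 0.141833
P(X ≤ 4) = 0.284315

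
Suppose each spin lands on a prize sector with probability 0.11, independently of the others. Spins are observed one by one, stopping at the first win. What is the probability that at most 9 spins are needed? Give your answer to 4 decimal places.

0.6496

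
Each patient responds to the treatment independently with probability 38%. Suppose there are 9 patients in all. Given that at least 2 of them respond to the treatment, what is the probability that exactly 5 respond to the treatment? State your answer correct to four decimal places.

X ~ Binomial(9, 0.38). Want P(X=5 | X≥2) = P(X=5) / P(X≥2).
P(X=5) = C(9,5)·0.38^5·0.62^4 = 0.147521
P(X≥2) = 1 − 0.013537 − 0.074672 = 0.911791
Ratio = 0.147521 / 0.911791 = 0.161793

0.1618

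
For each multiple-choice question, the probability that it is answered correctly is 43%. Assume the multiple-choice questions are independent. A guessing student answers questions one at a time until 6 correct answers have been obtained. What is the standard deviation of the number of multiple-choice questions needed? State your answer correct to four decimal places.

4.3008

Y = total multiple-choice questions until the sixth success; negative binomial with r=6, p=0.43.
SD(Y) = √[r(1−p)/p²] = √(18.496485) = 4.300754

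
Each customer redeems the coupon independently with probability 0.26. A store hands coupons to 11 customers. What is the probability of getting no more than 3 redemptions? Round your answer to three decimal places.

0.685

X ~ Binomial(11, 0.26); P(X ≤ 3) = Σ C(11,k) p^k (1−p)^(11−k) over k:
  k=0: C(11,0)·0.26^0·0.74^11 = 0.03644
  k=1: C(11,1)·0.26^1·0.74^10 = 0.14083
  k=2: C(11,2)·0.26^2·0.74^9 = 0.24740
  k=3: C(11,3)·0.26^3·0.74^8 = 0.26077
Total = 0.68543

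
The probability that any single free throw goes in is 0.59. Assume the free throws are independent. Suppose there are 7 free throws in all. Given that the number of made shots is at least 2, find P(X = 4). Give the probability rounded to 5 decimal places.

0.29874

X ~ Binomial(7, 0.59). Want P(X=4 | X≥2) = P(X=4) / P(X≥2).
P(X=4) = C(7,4)·0.59^4·0.41^3 = 0.2922992
P(X≥2) = 1 − 0.0019475 − 0.0196179 = 0.9784345
Ratio = 0.2922992 / 0.9784345 = 0.2987417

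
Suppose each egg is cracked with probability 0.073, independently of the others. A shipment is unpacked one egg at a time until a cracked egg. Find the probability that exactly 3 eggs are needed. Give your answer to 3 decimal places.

Geometric (trials to first success), p = 0.073.
P(Y = 3) = (1−p)^2 · p = 0.85933 · 0.073 = 0.06273

0.063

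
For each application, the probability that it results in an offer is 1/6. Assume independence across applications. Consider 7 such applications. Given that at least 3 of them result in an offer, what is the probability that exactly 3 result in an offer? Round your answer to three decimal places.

0.816

X ~ Binomial(7, 0.166667). Want P(X=3 | X≥3) = P(X=3) / P(X≥3).
P(X=3) = C(7,3)·0.166667^3·0.833333^4 = 0.07814
P(X≥3) = 1 − 0.27908 − 0.39071 − 0.23443 = 0.09578
Ratio = 0.07814 / 0.09578 = 0.81590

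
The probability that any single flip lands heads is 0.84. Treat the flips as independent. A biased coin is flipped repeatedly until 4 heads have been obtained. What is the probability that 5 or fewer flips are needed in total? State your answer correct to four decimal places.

0.8165

Finishing within 5 flips ⇔ at least 4 successes in the first 5. With X ~ Binomial(5, 0.84), P(Y ≤ 5) = 1 − P(X ≤ 3).
  k=0: C(5,0)·0.84^0·0.16^5 = 0.000105
  k=1: C(5,1)·0.84^1·0.16^4 = 0.002753
  k=2: C(5,2)·0.84^2·0.16^3 = 0.028901
  k=3: C(5,3)·0.84^3·0.16^2 = 0.151732
1 − 0.183491 = 0.816509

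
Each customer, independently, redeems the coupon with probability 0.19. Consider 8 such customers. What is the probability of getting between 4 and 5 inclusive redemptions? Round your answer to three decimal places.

0.047

X ~ Binomial(8, 0.19); P(4 ≤ X ≤ 5) = Σ C(8,k) p^k (1−p)^(8−k) over k:
  k=4: C(8,4)·0.19^4·0.81^4 = 0.03927
  k=5: C(8,5)·0.19^5·0.81^3 = 0.00737
Total = 0.04664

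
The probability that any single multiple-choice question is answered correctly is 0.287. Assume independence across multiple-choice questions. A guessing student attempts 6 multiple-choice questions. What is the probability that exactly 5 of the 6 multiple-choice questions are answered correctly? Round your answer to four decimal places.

0.0083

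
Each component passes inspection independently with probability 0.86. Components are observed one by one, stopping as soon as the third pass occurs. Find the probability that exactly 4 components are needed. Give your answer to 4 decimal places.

0.2671

Y = trial on which the third success occurs; negative binomial, r=3, p=0.86.
P(Y=4) = C(3,2) · p^3 · (1−p)^1
= 3 · 0.63606 · 0.14 = 0.267144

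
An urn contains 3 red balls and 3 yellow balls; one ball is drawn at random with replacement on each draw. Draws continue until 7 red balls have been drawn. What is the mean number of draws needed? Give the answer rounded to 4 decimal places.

14.0000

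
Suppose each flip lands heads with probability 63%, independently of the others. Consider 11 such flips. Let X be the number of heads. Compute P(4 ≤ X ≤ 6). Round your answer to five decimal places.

0.36730

X ~ Binomial(11, 0.63); P(4 ≤ X ≤ 6) = Σ C(11,k) p^k (1−p)^(11−k) over k:
  k=4: C(11,4)·0.63^4·0.37^7 = 0.0493501
  k=5: C(11,5)·0.63^5·0.37^6 = 0.1176400
  k=6: C(11,6)·0.63^6·0.37^5 = 0.2003060
Total = 0.3672961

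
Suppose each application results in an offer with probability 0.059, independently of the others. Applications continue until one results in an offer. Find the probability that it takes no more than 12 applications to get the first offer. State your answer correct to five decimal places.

Y = number of applications to the first success; geometric, p = 0.059.
P(Y ≤ 12) = 1 − (1−p)^12 = 1 − 0.4820316 = 0.5179684

0.51797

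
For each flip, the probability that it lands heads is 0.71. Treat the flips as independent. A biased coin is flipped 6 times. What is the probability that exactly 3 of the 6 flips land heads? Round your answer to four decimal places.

0.1746

X ~ Binomial(n=6, p=0.71).
P(X=3) = C(6,3) · p^3 · (1−p)^3
= 20 · 0.35791 · 0.024389 = 0.174582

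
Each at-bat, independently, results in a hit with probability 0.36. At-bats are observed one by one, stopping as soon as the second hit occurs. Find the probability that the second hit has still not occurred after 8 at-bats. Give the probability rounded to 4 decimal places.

0.1548

Needing more than 8 at-bats ⇔ fewer than 2 successes in the first 8. With X ~ Binomial(8, 0.36), P(Y > 8) = P(X ≤ 1).
  k=0: C(8,0)·0.36^0·0.64^8 = 0.028147
  k=1: C(8,1)·0.36^1·0.64^7 = 0.126664
P(X ≤ 1) = 0.154811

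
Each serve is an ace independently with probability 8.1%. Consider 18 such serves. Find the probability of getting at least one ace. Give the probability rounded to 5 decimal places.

P(at least one) = 1 − P(none) = 1 − (1 − 0.081)^18
= 1 − 0.2186146 = 0.7813854

0.78139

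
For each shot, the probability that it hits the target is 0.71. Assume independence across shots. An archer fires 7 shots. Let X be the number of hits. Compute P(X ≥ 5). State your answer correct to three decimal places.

X ~ Binomial(7, 0.71); P(X ≥ 5) = Σ C(7,k) p^k (1−p)^(7−k) over k:
  k=5: C(7,5)·0.71^5·0.29^2 = 0.31864
  k=6: C(7,6)·0.71^6·0.29^1 = 0.26004
  k=7: C(7,7)·0.71^7·0.29^0 = 0.09095
Total = 0.66964

0.670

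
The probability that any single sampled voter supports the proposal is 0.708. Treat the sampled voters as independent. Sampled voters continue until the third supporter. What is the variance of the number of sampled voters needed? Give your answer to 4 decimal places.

Y = total sampled voters until the third success; negative binomial with r=3, p=0.708.
Var(Y) = r(1−p)/p² = 3·0.292 / 0.708² = 1.747582

1.7476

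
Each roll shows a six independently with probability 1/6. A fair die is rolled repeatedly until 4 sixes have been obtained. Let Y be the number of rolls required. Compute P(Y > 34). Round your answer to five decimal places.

0.15869

Needing more than 34 rolls ⇔ fewer than 4 successes in the first 34. With X ~ Binomial(34, 0.166667), P(Y > 34) = P(X ≤ 3).
  k=0: C(34,0)·0.166667^0·0.833333^34 = 0.0020316
  k=1: C(34,1)·0.166667^1·0.833333^33 = 0.0138149
  k=2: C(34,2)·0.166667^2·0.833333^32 = 0.0455890
  k=3: C(34,3)·0.166667^3·0.833333^31 = 0.0972566
P(X ≤ 3) = 0.1586921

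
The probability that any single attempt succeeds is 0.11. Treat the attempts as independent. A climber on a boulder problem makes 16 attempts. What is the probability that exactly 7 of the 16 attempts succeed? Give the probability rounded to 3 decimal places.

0.001

X ~ Binomial(n=16, p=0.11).
P(X=7) = C(16,7) · p^7 · (1−p)^9
= 11440 · 1.9487e-07 · 0.35036 = 0.00078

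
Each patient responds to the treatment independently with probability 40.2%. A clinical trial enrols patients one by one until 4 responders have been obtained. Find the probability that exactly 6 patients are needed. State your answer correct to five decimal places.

0.09339

Y = trial on which the fourth success occurs; negative binomial, r=4, p=0.402.
P(Y=6) = C(5,3) · p^4 · (1−p)^2
= 10 · 0.026116 · 0.3576 = 0.0933913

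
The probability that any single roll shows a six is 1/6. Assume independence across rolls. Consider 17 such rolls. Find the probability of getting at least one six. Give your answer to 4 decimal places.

0.9549

P(at least one) = 1 − P(none) = 1 − (1 − 0.166667)^17
= 1 − 0.045073 = 0.954927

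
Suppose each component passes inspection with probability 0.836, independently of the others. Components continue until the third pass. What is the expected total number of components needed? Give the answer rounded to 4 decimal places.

3.5885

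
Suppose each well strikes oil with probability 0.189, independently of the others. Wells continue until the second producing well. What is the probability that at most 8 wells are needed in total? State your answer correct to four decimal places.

0.4640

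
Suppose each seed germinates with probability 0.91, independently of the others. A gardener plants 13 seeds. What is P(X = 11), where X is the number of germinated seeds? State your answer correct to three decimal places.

X ~ Binomial(n=13, p=0.91).
P(X=11) = C(13,11) · p^11 · (1−p)^2
= 78 · 0.35437 · 0.0081 = 0.22389

0.224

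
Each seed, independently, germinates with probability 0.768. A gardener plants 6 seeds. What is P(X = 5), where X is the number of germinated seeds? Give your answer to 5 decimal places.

0.37192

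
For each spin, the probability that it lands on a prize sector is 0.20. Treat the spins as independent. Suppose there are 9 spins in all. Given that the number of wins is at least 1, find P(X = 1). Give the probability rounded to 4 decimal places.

0.3488

X ~ Binomial(9, 0.20). Want P(X=1 | X≥1) = P(X=1) / P(X≥1).
P(X=1) = C(9,1)·0.20^1·0.80^8 = 0.301990
P(X≥1) = 1 − 0.134218 = 0.865782
Ratio = 0.301990 / 0.865782 = 0.348806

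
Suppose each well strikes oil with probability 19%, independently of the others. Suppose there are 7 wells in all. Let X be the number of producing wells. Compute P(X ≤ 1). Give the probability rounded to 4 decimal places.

X ~ Binomial(7, 0.19); P(X ≤ 1) = Σ C(7,k) p^k (1−p)^(7−k) over k:
  k=0: C(7,0)·0.19^0·0.81^7 = 0.228768
  k=1: C(7,1)·0.19^1·0.81^6 = 0.375631
Total = 0.604399

0.6044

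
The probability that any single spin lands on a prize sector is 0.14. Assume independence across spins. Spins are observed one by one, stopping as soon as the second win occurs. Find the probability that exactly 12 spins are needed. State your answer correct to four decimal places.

Y = trial on which the second success occurs; negative binomial, r=2, p=0.14.
P(Y=12) = C(11,1) · p^2 · (1−p)^10
= 11 · 0.0196 · 0.2213 = 0.047713

0.0477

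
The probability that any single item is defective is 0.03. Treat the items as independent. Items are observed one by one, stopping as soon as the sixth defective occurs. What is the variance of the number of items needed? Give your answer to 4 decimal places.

Y = total items until the sixth success; negative binomial with r=6, p=0.03.
Var(Y) = r(1−p)/p² = 6·0.97 / 0.03² = 6466.666667

6466.6667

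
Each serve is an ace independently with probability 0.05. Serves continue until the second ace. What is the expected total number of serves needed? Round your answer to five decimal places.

40.00000

Y = total serves until the second success; negative binomial with r=2, p=0.05.
E[Y] = r / p = 2 / 0.05 = 40.0000000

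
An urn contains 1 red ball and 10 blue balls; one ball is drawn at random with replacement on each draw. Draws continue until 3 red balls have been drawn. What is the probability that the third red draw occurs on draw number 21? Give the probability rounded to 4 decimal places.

Y = trial on which the third success occurs; negative binomial, r=3, p=0.090909.
P(Y=21) = C(20,2) · p^3 · (1−p)^18
= 190 · 0.00075131 · 0.17986 = 0.025675

0.0257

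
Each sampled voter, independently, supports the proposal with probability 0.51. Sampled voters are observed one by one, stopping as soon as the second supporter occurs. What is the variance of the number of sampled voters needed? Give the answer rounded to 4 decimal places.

3.7678

Y = total sampled voters until the second success; negative binomial with r=2, p=0.51.
Var(Y) = r(1−p)/p² = 2·0.49 / 0.51² = 3.767782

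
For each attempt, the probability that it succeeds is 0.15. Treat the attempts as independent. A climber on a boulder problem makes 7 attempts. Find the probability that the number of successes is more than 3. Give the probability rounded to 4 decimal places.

0.0121

X ~ Binomial(7, 0.15); P(X ≥ 4) = Σ C(7,k) p^k (1−p)^(7−k) over k:
  k=4: C(7,4)·0.15^4·0.85^3 = 0.010882
  k=5: C(7,5)·0.15^5·0.85^2 = 0.001152
  k=6: C(7,6)·0.15^6·0.85^1 = 0.000068
  k=7: C(7,7)·0.15^7·0.85^0 = 0.000002
Total = 0.012103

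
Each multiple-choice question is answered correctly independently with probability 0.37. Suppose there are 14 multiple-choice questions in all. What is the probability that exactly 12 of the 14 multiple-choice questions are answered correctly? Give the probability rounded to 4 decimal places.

X ~ Binomial(n=14, p=0.37).
P(X=12) = C(14,12) · p^12 · (1−p)^2
= 91 · 6.583e-06 · 0.3969 = 0.000238

0.0002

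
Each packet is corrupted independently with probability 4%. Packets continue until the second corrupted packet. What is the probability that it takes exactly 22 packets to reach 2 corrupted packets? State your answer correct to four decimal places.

Y = trial on which the second success occurs; negative binomial, r=2, p=0.04.
P(Y=22) = C(21,1) · p^2 · (1−p)^20
= 21 · 0.0016 · 0.442 = 0.014851

0.0149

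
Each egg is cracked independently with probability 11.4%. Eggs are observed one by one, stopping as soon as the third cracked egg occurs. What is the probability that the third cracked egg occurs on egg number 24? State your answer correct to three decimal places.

Y = trial on which the third success occurs; negative binomial, r=3, p=0.114.
P(Y=24) = C(23,2) · p^3 · (1−p)^21
= 253 · 0.0014815 · 0.078724 = 0.02951

0.030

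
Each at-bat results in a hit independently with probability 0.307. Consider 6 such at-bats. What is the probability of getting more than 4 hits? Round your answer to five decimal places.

0.01218

X ~ Binomial(6, 0.307); P(X ≥ 5) = Σ C(6,k) p^k (1−p)^(6−k) over k:
  k=5: C(6,5)·0.307^5·0.693^1 = 0.0113390
  k=6: C(6,6)·0.307^6·0.693^0 = 0.0008372
Total = 0.0121762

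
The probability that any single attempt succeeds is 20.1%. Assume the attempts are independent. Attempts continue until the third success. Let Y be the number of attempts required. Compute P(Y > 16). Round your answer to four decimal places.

0.3482

Needing more than 16 attempts ⇔ fewer than 3 successes in the first 16. With X ~ Binomial(16, 0.201), P(Y > 16) = P(X ≤ 2).
  k=0: C(16,0)·0.201^0·0.799^16 = 0.027590
  k=1: C(16,1)·0.201^1·0.799^15 = 0.111050
  k=2: C(16,2)·0.201^2·0.799^14 = 0.209521
P(X ≤ 2) = 0.348161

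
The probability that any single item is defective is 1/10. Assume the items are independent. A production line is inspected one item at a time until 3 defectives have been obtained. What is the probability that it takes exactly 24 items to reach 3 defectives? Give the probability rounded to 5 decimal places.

0.02768

Y = trial on which the third success occurs; negative binomial, r=3, p=0.10.
P(Y=24) = C(23,2) · p^3 · (1−p)^21
= 253 · 0.001 · 0.10942 = 0.0276830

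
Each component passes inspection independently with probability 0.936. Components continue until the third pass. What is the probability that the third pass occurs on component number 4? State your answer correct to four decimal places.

0.1574

Y = trial on which the third success occurs; negative binomial, r=3, p=0.936.
P(Y=4) = C(3,2) · p^3 · (1−p)^1
= 3 · 0.82003 · 0.064 = 0.157445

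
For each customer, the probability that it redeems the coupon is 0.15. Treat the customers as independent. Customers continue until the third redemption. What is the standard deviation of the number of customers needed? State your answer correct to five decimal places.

10.64581

Y = total customers until the third success; negative binomial with r=3, p=0.15.
SD(Y) = √[r(1−p)/p²] = √(113.3333333) = 10.6458129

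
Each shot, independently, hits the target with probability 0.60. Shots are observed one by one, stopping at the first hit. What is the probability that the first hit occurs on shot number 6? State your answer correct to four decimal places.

Geometric (trials to first success), p = 0.60.
P(Y = 6) = (1−p)^5 · p = 0.01024 · 0.60 = 0.006144

0.0061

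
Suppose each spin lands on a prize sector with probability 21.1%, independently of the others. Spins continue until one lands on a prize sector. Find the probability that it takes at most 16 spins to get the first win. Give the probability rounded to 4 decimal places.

0.9774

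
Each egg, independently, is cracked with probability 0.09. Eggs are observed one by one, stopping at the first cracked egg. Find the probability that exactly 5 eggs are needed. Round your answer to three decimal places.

Geometric (trials to first success), p = 0.09.
P(Y = 5) = (1−p)^4 · p = 0.68575 · 0.09 = 0.06172

0.062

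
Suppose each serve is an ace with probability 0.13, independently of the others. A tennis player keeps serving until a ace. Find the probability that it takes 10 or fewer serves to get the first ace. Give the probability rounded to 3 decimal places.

0.752

Y = number of serves to the first success; geometric, p = 0.13.
P(Y ≤ 10) = 1 − (1−p)^10 = 1 − 0.24842 = 0.75158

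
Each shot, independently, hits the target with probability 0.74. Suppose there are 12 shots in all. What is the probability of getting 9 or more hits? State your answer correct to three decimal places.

X ~ Binomial(12, 0.74); P(X ≥ 9) = Σ C(12,k) p^k (1−p)^(12−k) over k:
  k=9: C(12,9)·0.74^9·0.26^3 = 0.25729
  k=10: C(12,10)·0.74^10·0.26^2 = 0.21969
  k=11: C(12,11)·0.74^11·0.26^1 = 0.11369
  k=12: C(12,12)·0.74^12·0.26^0 = 0.02696
Total = 0.61763

0.618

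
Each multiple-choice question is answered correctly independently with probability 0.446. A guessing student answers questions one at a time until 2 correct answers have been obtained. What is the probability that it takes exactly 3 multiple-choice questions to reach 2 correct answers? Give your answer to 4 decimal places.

Y = trial on which the second success occurs; negative binomial, r=2, p=0.446.
P(Y=3) = C(2,1) · p^2 · (1−p)^1
= 2 · 0.19892 · 0.554 = 0.220399

0.2204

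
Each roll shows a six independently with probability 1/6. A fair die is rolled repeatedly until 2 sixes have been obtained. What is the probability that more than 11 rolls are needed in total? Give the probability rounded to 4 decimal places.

0.4307

Needing more than 11 rolls ⇔ fewer than 2 successes in the first 11. With X ~ Binomial(11, 0.166667), P(Y > 11) = P(X ≤ 1).
  k=0: C(11,0)·0.166667^0·0.833333^11 = 0.134588
  k=1: C(11,1)·0.166667^1·0.833333^10 = 0.296094
P(X ≤ 1) = 0.430682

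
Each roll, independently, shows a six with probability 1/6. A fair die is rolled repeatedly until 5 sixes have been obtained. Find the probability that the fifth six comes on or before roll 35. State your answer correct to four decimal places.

Finishing within 35 rolls ⇔ at least 5 successes in the first 35. With X ~ Binomial(35, 0.166667), P(Y ≤ 35) = 1 − P(X ≤ 4).
  k=0: C(35,0)·0.166667^0·0.833333^35 = 0.001693
  k=1: C(35,1)·0.166667^1·0.833333^34 = 0.011851
  k=2: C(35,2)·0.166667^2·0.833333^33 = 0.040293
  k=3: C(35,3)·0.166667^3·0.833333^32 = 0.088645
  k=4: C(35,4)·0.166667^4·0.833333^31 = 0.141833
1 − 0.284315 = 0.715685

0.7157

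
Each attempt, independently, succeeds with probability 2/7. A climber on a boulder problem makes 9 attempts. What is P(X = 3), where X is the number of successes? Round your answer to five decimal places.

X ~ Binomial(n=9, p=0.285714).
P(X=3) = C(9,3) · p^3 · (1−p)^6
= 84 · 0.023324 · 0.13281 = 0.2601998

0.26020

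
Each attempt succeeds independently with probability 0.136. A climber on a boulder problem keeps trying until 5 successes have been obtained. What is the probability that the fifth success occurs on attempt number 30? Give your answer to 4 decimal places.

Y = trial on which the fifth success occurs; negative binomial, r=5, p=0.136.
P(Y=30) = C(29,4) · p^5 · (1−p)^25
= 23751 · 4.6526e-05 · 0.025873 = 0.028590

0.0286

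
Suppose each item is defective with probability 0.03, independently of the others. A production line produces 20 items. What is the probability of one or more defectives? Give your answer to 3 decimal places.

P(at least one) = 1 − P(none) = 1 − (1 − 0.03)^20
= 1 − 0.54379 = 0.45621

0.456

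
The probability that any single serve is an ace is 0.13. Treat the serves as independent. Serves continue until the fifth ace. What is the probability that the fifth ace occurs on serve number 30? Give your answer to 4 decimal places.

0.0271

Y = trial on which the fifth success occurs; negative binomial, r=5, p=0.13.
P(Y=30) = C(29,4) · p^5 · (1−p)^25
= 23751 · 3.7129e-05 · 0.03076 = 0.027126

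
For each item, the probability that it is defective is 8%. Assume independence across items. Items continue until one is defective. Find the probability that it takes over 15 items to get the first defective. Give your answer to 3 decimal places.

Y = number of items to the first success; geometric, p = 0.08.
P(Y > 15) = P(first 15 all fail) = (1−p)^15 = 0.28630

0.286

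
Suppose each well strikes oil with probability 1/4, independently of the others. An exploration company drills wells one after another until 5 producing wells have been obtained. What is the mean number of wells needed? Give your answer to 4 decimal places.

Y = total wells until the fifth success; negative binomial with r=5, p=0.25.
E[Y] = r / p = 5 / 0.25 = 20.000000

20.0000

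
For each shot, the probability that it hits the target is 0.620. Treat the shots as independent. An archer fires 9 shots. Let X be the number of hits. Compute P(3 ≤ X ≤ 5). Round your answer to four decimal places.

X ~ Binomial(9, 0.62); P(3 ≤ X ≤ 5) = Σ C(9,k) p^k (1−p)^(9−k) over k:
  k=3: C(9,3)·0.62^3·0.38^6 = 0.060278
  k=4: C(9,4)·0.62^4·0.38^5 = 0.147521
  k=5: C(9,5)·0.62^5·0.38^4 = 0.240693
Total = 0.448492

0.4485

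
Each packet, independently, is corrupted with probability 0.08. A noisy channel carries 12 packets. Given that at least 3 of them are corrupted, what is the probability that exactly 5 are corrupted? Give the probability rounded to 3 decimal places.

X ~ Binomial(12, 0.08). Want P(X=5 | X≥3) = P(X=5) / P(X≥3).
P(X=5) = C(12,5)·0.08^5·0.92^7 = 0.00145
P(X≥3) = 1 − 0.36767 − 0.38365 − 0.18349 = 0.06520
Ratio = 0.00145 / 0.06520 = 0.02221

0.022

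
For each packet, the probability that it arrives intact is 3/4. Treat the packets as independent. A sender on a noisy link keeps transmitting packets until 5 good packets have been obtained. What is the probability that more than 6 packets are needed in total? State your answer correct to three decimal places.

0.466

Needing more than 6 packets ⇔ fewer than 5 successes in the first 6. With X ~ Binomial(6, 0.75), P(Y > 6) = P(X ≤ 4).
  k=0: C(6,0)·0.75^0·0.25^6 = 0.00024
  k=1: C(6,1)·0.75^1·0.25^5 = 0.00439
  k=2: C(6,2)·0.75^2·0.25^4 = 0.03296
  k=3: C(6,3)·0.75^3·0.25^3 = 0.13184
  k=4: C(6,4)·0.75^4·0.25^2 = 0.29663
P(X ≤ 4) = 0.46606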